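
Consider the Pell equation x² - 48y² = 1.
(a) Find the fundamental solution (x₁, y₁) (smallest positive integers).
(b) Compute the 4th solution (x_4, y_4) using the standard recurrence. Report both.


Step 1: Find the fundamental solution (x₁, y₁) of x² - 48y² = 1.
  Expand √48 as a continued fraction. a₀ = ⌊√48⌋ = 6; iterate m_{k+1} = d_k·a_k − m_k, d_{k+1} = (48 − m_{k+1}²)/d_k, a_{k+1} = ⌊(a₀ + m_{k+1})/d_{k+1}⌋ (starting m₀ = 0, d₀ = 1), with convergents p_k = a_k·p_{k-1} + p_{k-2}, q_k = a_k·q_{k-1} + q_{k-2} (p₋₁ = 1, q₋₁ = 0):
  k = 0: a₀ = 6; p₀/q₀ = 6/1; p₀² − 48·q₀² = 36 − 48 = -12.
  k = 1: m = 6, d = 12, a = ⌊(6 + 6)/12⌋ = 1; p/q = (1·6 + 1)/(1·1 + 0) = 7/1; p² − 48·q² = 49 − 48 = 1.
  The first convergent with p² − 48·q² = 1 gives the fundamental solution (x₁, y₁) = (7, 1).
Step 2: Apply the recurrence (x_{n+1}, y_{n+1}) = (x₁x_n + 48y₁y_n, x₁y_n + y₁x_n) repeatedly.
  From (x_1, y_1) = (7, 1): x_2 = 7·7 + 48·1·1 = 97; y_2 = 7·1 + 1·7 = 14.
  From (x_2, y_2) = (97, 14): x_3 = 7·97 + 48·1·14 = 1351; y_3 = 7·14 + 1·97 = 195.
  From (x_3, y_3) = (1351, 195): x_4 = 7·1351 + 48·1·195 = 18817; y_4 = 7·195 + 1·1351 = 2716.
Step 3: Verify x_4² - 48·y_4² = 354079489 - 354079488 = 1 (should be 1). ✓

(x_1, y_1) = (7, 1); (x_4, y_4) = (18817, 2716).


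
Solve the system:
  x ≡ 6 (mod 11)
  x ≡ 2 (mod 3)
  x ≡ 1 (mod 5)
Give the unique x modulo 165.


Moduli 11, 3, 5 are pairwise coprime; by CRT there is a unique solution modulo M = 11 · 3 · 5 = 165.
Solve pairwise, accumulating the modulus:
  Start with x ≡ 6 (mod 11).
  Combine with x ≡ 2 (mod 3): since gcd(11, 3) = 1, we get a unique residue mod 33.
    Write x = 6 + 11·t and substitute into x ≡ 2 (mod 3): 11·t ≡ 2 − 6 = -4 (mod 3).
    Reduce coefficients mod 3: 2·t ≡ 2 (mod 3).
    The inverse of 2 mod 3 is 2 (since 2·2 = 4 = 1·3 + 1), so t ≡ 2·2 = 4 ≡ 1 (mod 3).
    Then x = 6 + 11·1 = 17, valid modulo lcm(11, 3) = 33: x ≡ 17 (mod 33).
  Combine with x ≡ 1 (mod 5): since gcd(33, 5) = 1, we get a unique residue mod 165.
    Write x = 17 + 33·t and substitute into x ≡ 1 (mod 5): 33·t ≡ 1 − 17 = -16 (mod 5).
    Reduce coefficients mod 5: 3·t ≡ 4 (mod 5).
    The inverse of 3 mod 5 is 2 (since 3·2 = 6 = 1·5 + 1), so t ≡ 2·4 = 8 ≡ 3 (mod 5).
    Then x = 17 + 33·3 = 116, valid modulo lcm(33, 5) = 165: x ≡ 116 (mod 165).
Verify: 116 mod 11 = 6 ✓, 116 mod 3 = 2 ✓, 116 mod 5 = 1 ✓.

x ≡ 116 (mod 165).


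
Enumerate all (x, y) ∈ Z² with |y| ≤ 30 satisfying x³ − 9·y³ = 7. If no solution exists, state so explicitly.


The equation is x³ - 9y³ = 7. For fixed y, x³ = 9·y³ + 7, so a solution requires the RHS to be a perfect cube.
Strategy: iterate y from -30 to 30, compute RHS = 9·y³ + 7, and check whether it is a (positive or negative) perfect cube.
Check small values of y:
  y = 0: RHS = 7 is not a perfect cube.
  y = 1: RHS = 16 is not a perfect cube.
  y = -1: RHS = -2 is not a perfect cube.
  y = 2: RHS = 79 is not a perfect cube.
  y = -2: RHS = -65 is not a perfect cube.
  y = 3: RHS = 250 is not a perfect cube.
  y = -3: RHS = -236 is not a perfect cube.
Continuing the search up to |y| = 30 finds no solutions either.
No (x, y) in the scanned range satisfies the equation.

No integer solutions with |y| ≤ 30.


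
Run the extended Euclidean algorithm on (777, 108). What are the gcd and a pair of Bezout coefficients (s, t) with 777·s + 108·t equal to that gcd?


Euclidean algorithm on (777, 108) — divide until remainder is 0:
  777 = 7 · 108 + 21
  108 = 5 · 21 + 3
  21 = 7 · 3 + 0
gcd(777, 108) = 3.
Track Bezout coefficients alongside the remainders: start with r₀ = 777 = a·1 + b·0 (s = 1, t = 0) and r₁ = 108 = a·0 + b·1 (s = 0, t = 1); each new remainder r_{k+1} = r_{k-1} − q_k·r_k inherits s_{k+1} = s_{k-1} − q_k·s_k, t_{k+1} = t_{k-1} − q_k·t_k, so r_k = a·s_k + b·t_k at every step:
  q = 7: r = 21, s = 1 − 7·0 = 1, t = 0 − 7·1 = -7  (check: 777·1 + 108·(-7) = 21)
  q = 5: r = 3, s = 0 − 5·1 = -5, t = 1 − 5·(-7) = 36  (check: 777·(-5) + 108·36 = 3)
The row with r = 3 (the gcd) gives the Bezout coefficients s = -5, t = 36.
Result: 777 · (-5) + 108 · (36) = 3.

gcd(777, 108) = 3; s = -5, t = 36 (check: 777·(-5) + 108·36 = 3).


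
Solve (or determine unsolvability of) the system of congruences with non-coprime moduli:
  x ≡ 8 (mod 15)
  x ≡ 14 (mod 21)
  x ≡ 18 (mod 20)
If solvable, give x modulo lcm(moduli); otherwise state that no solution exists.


Moduli 15, 21, 20 are not pairwise coprime, so CRT works modulo lcm(m_i) when all pairwise compatibility conditions hold.
Pairwise compatibility: gcd(m_i, m_j) must divide a_i - a_j for every pair.
Merge one congruence at a time:
  Start: x ≡ 8 (mod 15).
  Combine with x ≡ 14 (mod 21): gcd(15, 21) = 3; 14 - 8 = 6, which IS divisible by 3, so compatible.
    Write x = 8 + 15·t and substitute into x ≡ 14 (mod 21): 15·t ≡ 14 − 8 = 6 (mod 21).
    Divide the congruence (and modulus) by g = 3: 5·t ≡ 2 (mod 7).
    The inverse of 5 mod 7 is 3 (since 5·3 = 15 = 2·7 + 1), so t ≡ 3·2 = 6 ≡ 6 (mod 7).
    Then x = 8 + 15·6 = 98, valid modulo lcm(15, 21) = 105: x ≡ 98 (mod 105).
  Combine with x ≡ 18 (mod 20): gcd(105, 20) = 5; 18 - 98 = -80, which IS divisible by 5, so compatible.
    Write x = 98 + 105·t and substitute into x ≡ 18 (mod 20): 105·t ≡ 18 − 98 = -80 (mod 20).
    Divide the congruence (and modulus) by g = 5: 21·t ≡ -16 (mod 4).
    Reduce coefficients mod 4: 1·t ≡ 0 (mod 4).
    So t ≡ 0 (mod 4).
    Then x = 98 + 105·0 = 98, valid modulo lcm(105, 20) = 420: x ≡ 98 (mod 420).
Verify: 98 mod 15 = 8, 98 mod 21 = 14, 98 mod 20 = 18.

x ≡ 98 (mod 420).


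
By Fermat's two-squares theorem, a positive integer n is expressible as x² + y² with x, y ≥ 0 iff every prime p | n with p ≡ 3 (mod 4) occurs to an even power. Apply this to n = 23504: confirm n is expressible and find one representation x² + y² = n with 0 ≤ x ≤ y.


Step 1: Factor n = 23504 = 2^4 · 13 · 113.
Step 2: Check the mod-4 condition on each prime factor: 2 = 2 (special); 13 ≡ 1 (mod 4), exponent 1; 113 ≡ 1 (mod 4), exponent 1.
All primes ≡ 3 (mod 4) appear to even exponent (or don't appear), so by the two-squares theorem n IS expressible as a sum of two squares.
Step 3: Build a representation. Group n = k² · m with k = 4 and m = 13 · 113 = 1469 (a product of primes ≡ 1 (mod 4)); a representation of m scales to one of n via (k·x)² + (k·y)² = k²(x² + y²). Each prime p ≡ 1 (mod 4) is itself a sum of two squares; find a² by testing p − a² for a perfect square:
  13: 13 − 1² = 12, 13 − 2² = 9 = 3² ⇒ 13 = 2² + 3².
  113: 113 − 1² = 112, 113 − 2² = 109, 113 − 3² = 104, 113 − 4² = 97, 113 − 5² = 88, 113 − 6² = 77, 113 − 7² = 64 = 8² ⇒ 113 = 7² + 8².
  Combine using the Brahmagupta–Fibonacci identity (a² + b²)(c² + d²) = (ac − bd)² + (ad + bc)² = (ac + bd)² + (ad − bc)²:
  13 · 113 = 1469: from (2² + 3²)(7² + 8²), take (2·7 − 3·8, 2·8 + 3·7) = (14 − 24, 16 + 21) = (-10, 37); dropping signs (only squares matter) gives (10, 37); check 10² + 37² = 100 + 1369 = 1469 ✓.
  Scale by k = 4: (4·10, 4·37) = (40, 148).
Step 4: Order so x ≤ y and verify: 40² + 148² = 1600 + 21904 = 23504 = n. ✓

n = 23504 = 40² + 148² (one valid representation with x ≤ y).


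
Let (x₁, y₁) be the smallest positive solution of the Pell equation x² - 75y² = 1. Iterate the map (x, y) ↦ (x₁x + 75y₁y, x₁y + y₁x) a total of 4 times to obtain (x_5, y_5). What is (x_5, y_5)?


Step 1: Find the fundamental solution (x₁, y₁) of x² - 75y² = 1.
  Expand √75 as a continued fraction. a₀ = ⌊√75⌋ = 8; iterate m_{k+1} = d_k·a_k − m_k, d_{k+1} = (75 − m_{k+1}²)/d_k, a_{k+1} = ⌊(a₀ + m_{k+1})/d_{k+1}⌋ (starting m₀ = 0, d₀ = 1), with convergents p_k = a_k·p_{k-1} + p_{k-2}, q_k = a_k·q_{k-1} + q_{k-2} (p₋₁ = 1, q₋₁ = 0):
  k = 0: a₀ = 8; p₀/q₀ = 8/1; p₀² − 75·q₀² = 64 − 75 = -11.
  k = 1: m = 8, d = 11, a = ⌊(8 + 8)/11⌋ = 1; p/q = (1·8 + 1)/(1·1 + 0) = 9/1; p² − 75·q² = 81 − 75 = 6.
  k = 2: m = 3, d = 6, a = ⌊(8 + 3)/6⌋ = 1; p/q = (1·9 + 8)/(1·1 + 1) = 17/2; p² − 75·q² = 289 − 300 = -11.
  k = 3: m = 3, d = 11, a = ⌊(8 + 3)/11⌋ = 1; p/q = (1·17 + 9)/(1·2 + 1) = 26/3; p² − 75·q² = 676 − 675 = 1.
  The first convergent with p² − 75·q² = 1 gives the fundamental solution (x₁, y₁) = (26, 3).
Step 2: Apply the recurrence (x_{n+1}, y_{n+1}) = (x₁x_n + 75y₁y_n, x₁y_n + y₁x_n) repeatedly.
  From (x_1, y_1) = (26, 3): x_2 = 26·26 + 75·3·3 = 1351; y_2 = 26·3 + 3·26 = 156.
  From (x_2, y_2) = (1351, 156): x_3 = 26·1351 + 75·3·156 = 70226; y_3 = 26·156 + 3·1351 = 8109.
  From (x_3, y_3) = (70226, 8109): x_4 = 26·70226 + 75·3·8109 = 3650401; y_4 = 26·8109 + 3·70226 = 421512.
  From (x_4, y_4) = (3650401, 421512): x_5 = 26·3650401 + 75·3·421512 = 189750626; y_5 = 26·421512 + 3·3650401 = 21910515.
Step 3: Verify x_5² - 75·y_5² = 36005300067391876 - 36005300067391875 = 1 (should be 1). ✓

(x_1, y_1) = (26, 3); (x_5, y_5) = (189750626, 21910515).


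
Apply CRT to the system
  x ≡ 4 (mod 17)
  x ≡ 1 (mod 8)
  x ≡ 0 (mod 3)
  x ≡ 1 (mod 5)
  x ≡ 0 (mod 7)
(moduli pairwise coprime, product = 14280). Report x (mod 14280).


Product of moduli M = 17 · 8 · 3 · 5 · 7 = 14280.
Merge one congruence at a time:
  Start: x ≡ 4 (mod 17).
  Combine with x ≡ 1 (mod 8); new modulus lcm = 136.
    Write x = 4 + 17·t and substitute into x ≡ 1 (mod 8): 17·t ≡ 1 − 4 = -3 (mod 8).
    Reduce coefficients mod 8: 1·t ≡ 5 (mod 8).
    So t ≡ 5 (mod 8).
    Then x = 4 + 17·5 = 89, valid modulo lcm(17, 8) = 136: x ≡ 89 (mod 136).
  Combine with x ≡ 0 (mod 3); new modulus lcm = 408.
    Write x = 89 + 136·t and substitute into x ≡ 0 (mod 3): 136·t ≡ 0 − 89 = -89 (mod 3).
    Reduce coefficients mod 3: 1·t ≡ 1 (mod 3).
    So t ≡ 1 (mod 3).
    Then x = 89 + 136·1 = 225, valid modulo lcm(136, 3) = 408: x ≡ 225 (mod 408).
  Combine with x ≡ 1 (mod 5); new modulus lcm = 2040.
    Write x = 225 + 408·t and substitute into x ≡ 1 (mod 5): 408·t ≡ 1 − 225 = -224 (mod 5).
    Reduce coefficients mod 5: 3·t ≡ 1 (mod 5).
    The inverse of 3 mod 5 is 2 (since 3·2 = 6 = 1·5 + 1), so t ≡ 2·1 = 2 ≡ 2 (mod 5).
    Then x = 225 + 408·2 = 1041, valid modulo lcm(408, 5) = 2040: x ≡ 1041 (mod 2040).
  Combine with x ≡ 0 (mod 7); new modulus lcm = 14280.
    Write x = 1041 + 2040·t and substitute into x ≡ 0 (mod 7): 2040·t ≡ 0 − 1041 = -1041 (mod 7).
    Reduce coefficients mod 7: 3·t ≡ 2 (mod 7).
    The inverse of 3 mod 7 is 5 (since 3·5 = 15 = 2·7 + 1), so t ≡ 5·2 = 10 ≡ 3 (mod 7).
    Then x = 1041 + 2040·3 = 7161, valid modulo lcm(2040, 7) = 14280: x ≡ 7161 (mod 14280).
Verify against each original: 7161 mod 17 = 4, 7161 mod 8 = 1, 7161 mod 3 = 0, 7161 mod 5 = 1, 7161 mod 7 = 0.

x ≡ 7161 (mod 14280).


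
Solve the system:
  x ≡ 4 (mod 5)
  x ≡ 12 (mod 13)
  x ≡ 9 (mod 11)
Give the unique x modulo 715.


Moduli 5, 13, 11 are pairwise coprime; by CRT there is a unique solution modulo M = 5 · 13 · 11 = 715.
Solve pairwise, accumulating the modulus:
  Start with x ≡ 4 (mod 5).
  Combine with x ≡ 12 (mod 13): since gcd(5, 13) = 1, we get a unique residue mod 65.
    Write x = 4 + 5·t and substitute into x ≡ 12 (mod 13): 5·t ≡ 12 − 4 = 8 (mod 13).
    The inverse of 5 mod 13 is 8 (since 5·8 = 40 = 3·13 + 1), so t ≡ 8·8 = 64 ≡ 12 (mod 13).
    Then x = 4 + 5·12 = 64, valid modulo lcm(5, 13) = 65: x ≡ 64 (mod 65).
  Combine with x ≡ 9 (mod 11): since gcd(65, 11) = 1, we get a unique residue mod 715.
    Write x = 64 + 65·t and substitute into x ≡ 9 (mod 11): 65·t ≡ 9 − 64 = -55 (mod 11).
    Reduce coefficients mod 11: 10·t ≡ 0 (mod 11).
    The inverse of 10 mod 11 is 10 (since 10·10 = 100 = 9·11 + 1), so t ≡ 10·0 = 0 ≡ 0 (mod 11).
    Then x = 64 + 65·0 = 64, valid modulo lcm(65, 11) = 715: x ≡ 64 (mod 715).
Verify: 64 mod 5 = 4 ✓, 64 mod 13 = 12 ✓, 64 mod 11 = 9 ✓.

x ≡ 64 (mod 715).


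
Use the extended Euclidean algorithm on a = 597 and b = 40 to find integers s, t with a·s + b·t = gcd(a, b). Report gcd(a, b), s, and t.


Euclidean algorithm on (597, 40) — divide until remainder is 0:
  597 = 14 · 40 + 37
  40 = 1 · 37 + 3
  37 = 12 · 3 + 1
  3 = 3 · 1 + 0
gcd(597, 40) = 1.
Track Bezout coefficients alongside the remainders: start with r₀ = 597 = a·1 + b·0 (s = 1, t = 0) and r₁ = 40 = a·0 + b·1 (s = 0, t = 1); each new remainder r_{k+1} = r_{k-1} − q_k·r_k inherits s_{k+1} = s_{k-1} − q_k·s_k, t_{k+1} = t_{k-1} − q_k·t_k, so r_k = a·s_k + b·t_k at every step:
  q = 14: r = 37, s = 1 − 14·0 = 1, t = 0 − 14·1 = -14  (check: 597·1 + 40·(-14) = 37)
  q = 1: r = 3, s = 0 − 1·1 = -1, t = 1 − 1·(-14) = 15  (check: 597·(-1) + 40·15 = 3)
  q = 12: r = 1, s = 1 − 12·(-1) = 13, t = -14 − 12·15 = -194  (check: 597·13 + 40·(-194) = 1)
The row with r = 1 (the gcd) gives the Bezout coefficients s = 13, t = -194.
Result: 597 · (13) + 40 · (-194) = 1.

gcd(597, 40) = 1; s = 13, t = -194 (check: 597·13 + 40·(-194) = 1).


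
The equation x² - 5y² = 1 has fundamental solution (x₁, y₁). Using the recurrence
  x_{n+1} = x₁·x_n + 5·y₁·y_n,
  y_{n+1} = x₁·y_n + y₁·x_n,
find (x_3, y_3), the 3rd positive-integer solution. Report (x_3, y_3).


Step 1: Find the fundamental solution (x₁, y₁) of x² - 5y² = 1.
  Expand √5 as a continued fraction. a₀ = ⌊√5⌋ = 2; iterate m_{k+1} = d_k·a_k − m_k, d_{k+1} = (5 − m_{k+1}²)/d_k, a_{k+1} = ⌊(a₀ + m_{k+1})/d_{k+1}⌋ (starting m₀ = 0, d₀ = 1), with convergents p_k = a_k·p_{k-1} + p_{k-2}, q_k = a_k·q_{k-1} + q_{k-2} (p₋₁ = 1, q₋₁ = 0):
  k = 0: a₀ = 2; p₀/q₀ = 2/1; p₀² − 5·q₀² = 4 − 5 = -1.
  k = 1: m = 2, d = 1, a = ⌊(2 + 2)/1⌋ = 4; p/q = (4·2 + 1)/(4·1 + 0) = 9/4; p² − 5·q² = 81 − 80 = 1.
  The first convergent with p² − 5·q² = 1 gives the fundamental solution (x₁, y₁) = (9, 4).
Step 2: Apply the recurrence (x_{n+1}, y_{n+1}) = (x₁x_n + 5y₁y_n, x₁y_n + y₁x_n) repeatedly.
  From (x_1, y_1) = (9, 4): x_2 = 9·9 + 5·4·4 = 161; y_2 = 9·4 + 4·9 = 72.
  From (x_2, y_2) = (161, 72): x_3 = 9·161 + 5·4·72 = 2889; y_3 = 9·72 + 4·161 = 1292.
Step 3: Verify x_3² - 5·y_3² = 8346321 - 8346320 = 1 (should be 1). ✓

(x_1, y_1) = (9, 4); (x_3, y_3) = (2889, 1292).


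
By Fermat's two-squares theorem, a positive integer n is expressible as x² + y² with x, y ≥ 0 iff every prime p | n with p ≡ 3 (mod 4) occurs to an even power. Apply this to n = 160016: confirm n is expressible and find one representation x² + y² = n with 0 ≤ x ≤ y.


Step 1: Factor n = 160016 = 2^4 · 73 · 137.
Step 2: Check the mod-4 condition on each prime factor: 2 = 2 (special); 73 ≡ 1 (mod 4), exponent 1; 137 ≡ 1 (mod 4), exponent 1.
All primes ≡ 3 (mod 4) appear to even exponent (or don't appear), so by the two-squares theorem n IS expressible as a sum of two squares.
Step 3: Build a representation. Group n = k² · m with k = 4 and m = 73 · 137 = 10001 (a product of primes ≡ 1 (mod 4)); a representation of m scales to one of n via (k·x)² + (k·y)² = k²(x² + y²). Each prime p ≡ 1 (mod 4) is itself a sum of two squares; find a² by testing p − a² for a perfect square:
  73: 73 − 1² = 72, 73 − 2² = 69, 73 − 3² = 64 = 8² ⇒ 73 = 3² + 8².
  137: 137 − 1² = 136, 137 − 2² = 133, 137 − 3² = 128, 137 − 4² = 121 = 11² ⇒ 137 = 4² + 11².
  Combine using the Brahmagupta–Fibonacci identity (a² + b²)(c² + d²) = (ac − bd)² + (ad + bc)² = (ac + bd)² + (ad − bc)²:
  73 · 137 = 10001: from (3² + 8²)(4² + 11²), take (3·4 − 8·11, 3·11 + 8·4) = (12 − 88, 33 + 32) = (-76, 65); dropping signs (only squares matter) gives (76, 65); check 76² + 65² = 5776 + 4225 = 10001 ✓.
  Scale by k = 4: (4·76, 4·65) = (304, 260).
Step 4: Order so x ≤ y and verify: 260² + 304² = 67600 + 92416 = 160016 = n. ✓

n = 160016 = 260² + 304² (one valid representation with x ≤ y).


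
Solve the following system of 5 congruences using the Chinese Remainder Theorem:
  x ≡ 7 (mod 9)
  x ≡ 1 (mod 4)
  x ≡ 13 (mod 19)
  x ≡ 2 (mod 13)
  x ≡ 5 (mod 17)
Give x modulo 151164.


Product of moduli M = 9 · 4 · 19 · 13 · 17 = 151164.
Merge one congruence at a time:
  Start: x ≡ 7 (mod 9).
  Combine with x ≡ 1 (mod 4); new modulus lcm = 36.
    Write x = 7 + 9·t and substitute into x ≡ 1 (mod 4): 9·t ≡ 1 − 7 = -6 (mod 4).
    Reduce coefficients mod 4: 1·t ≡ 2 (mod 4).
    So t ≡ 2 (mod 4).
    Then x = 7 + 9·2 = 25, valid modulo lcm(9, 4) = 36: x ≡ 25 (mod 36).
  Combine with x ≡ 13 (mod 19); new modulus lcm = 684.
    Write x = 25 + 36·t and substitute into x ≡ 13 (mod 19): 36·t ≡ 13 − 25 = -12 (mod 19).
    Reduce coefficients mod 19: 17·t ≡ 7 (mod 19).
    The inverse of 17 mod 19 is 9 (since 17·9 = 153 = 8·19 + 1), so t ≡ 9·7 = 63 ≡ 6 (mod 19).
    Then x = 25 + 36·6 = 241, valid modulo lcm(36, 19) = 684: x ≡ 241 (mod 684).
  Combine with x ≡ 2 (mod 13); new modulus lcm = 8892.
    Write x = 241 + 684·t and substitute into x ≡ 2 (mod 13): 684·t ≡ 2 − 241 = -239 (mod 13).
    Reduce coefficients mod 13: 8·t ≡ 8 (mod 13).
    The inverse of 8 mod 13 is 5 (since 8·5 = 40 = 3·13 + 1), so t ≡ 5·8 = 40 ≡ 1 (mod 13).
    Then x = 241 + 684·1 = 925, valid modulo lcm(684, 13) = 8892: x ≡ 925 (mod 8892).
  Combine with x ≡ 5 (mod 17); new modulus lcm = 151164.
    Write x = 925 + 8892·t and substitute into x ≡ 5 (mod 17): 8892·t ≡ 5 − 925 = -920 (mod 17).
    Reduce coefficients mod 17: 1·t ≡ 15 (mod 17).
    So t ≡ 15 (mod 17).
    Then x = 925 + 8892·15 = 134305, valid modulo lcm(8892, 17) = 151164: x ≡ 134305 (mod 151164).
Verify against each original: 134305 mod 9 = 7, 134305 mod 4 = 1, 134305 mod 19 = 13, 134305 mod 13 = 2, 134305 mod 17 = 5.

x ≡ 134305 (mod 151164).


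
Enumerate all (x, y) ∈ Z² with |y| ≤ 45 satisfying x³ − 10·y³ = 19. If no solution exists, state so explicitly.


The equation is x³ - 10y³ = 19. For fixed y, x³ = 10·y³ + 19, so a solution requires the RHS to be a perfect cube.
Strategy: iterate y from -45 to 45, compute RHS = 10·y³ + 19, and check whether it is a (positive or negative) perfect cube.
Check small values of y:
  y = 0: RHS = 19 is not a perfect cube.
  y = 1: RHS = 29 is not a perfect cube.
  y = -1: RHS = 9 is not a perfect cube.
  y = 2: RHS = 99 is not a perfect cube.
  y = -2: RHS = -61 is not a perfect cube.
  y = 3: RHS = 289 is not a perfect cube.
  y = -3: RHS = -251 is not a perfect cube.
Continuing the search up to |y| = 45 finds no solutions either.
No (x, y) in the scanned range satisfies the equation.

No integer solutions with |y| ≤ 45.


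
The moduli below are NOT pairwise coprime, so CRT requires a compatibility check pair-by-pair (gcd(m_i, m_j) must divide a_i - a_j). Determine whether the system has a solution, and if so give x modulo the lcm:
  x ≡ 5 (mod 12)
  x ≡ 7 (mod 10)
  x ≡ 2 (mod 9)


Moduli 12, 10, 9 are not pairwise coprime, so CRT works modulo lcm(m_i) when all pairwise compatibility conditions hold.
Pairwise compatibility: gcd(m_i, m_j) must divide a_i - a_j for every pair.
Merge one congruence at a time:
  Start: x ≡ 5 (mod 12).
  Combine with x ≡ 7 (mod 10): gcd(12, 10) = 2; 7 - 5 = 2, which IS divisible by 2, so compatible.
    Write x = 5 + 12·t and substitute into x ≡ 7 (mod 10): 12·t ≡ 7 − 5 = 2 (mod 10).
    Divide the congruence (and modulus) by g = 2: 6·t ≡ 1 (mod 5).
    Reduce coefficients mod 5: 1·t ≡ 1 (mod 5).
    So t ≡ 1 (mod 5).
    Then x = 5 + 12·1 = 17, valid modulo lcm(12, 10) = 60: x ≡ 17 (mod 60).
  Combine with x ≡ 2 (mod 9): gcd(60, 9) = 3; 2 - 17 = -15, which IS divisible by 3, so compatible.
    Write x = 17 + 60·t and substitute into x ≡ 2 (mod 9): 60·t ≡ 2 − 17 = -15 (mod 9).
    Divide the congruence (and modulus) by g = 3: 20·t ≡ -5 (mod 3).
    Reduce coefficients mod 3: 2·t ≡ 1 (mod 3).
    The inverse of 2 mod 3 is 2 (since 2·2 = 4 = 1·3 + 1), so t ≡ 2·1 = 2 ≡ 2 (mod 3).
    Then x = 17 + 60·2 = 137, valid modulo lcm(60, 9) = 180: x ≡ 137 (mod 180).
Verify: 137 mod 12 = 5, 137 mod 10 = 7, 137 mod 9 = 2.

x ≡ 137 (mod 180).


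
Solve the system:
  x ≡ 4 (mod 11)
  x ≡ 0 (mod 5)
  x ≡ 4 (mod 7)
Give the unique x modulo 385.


Moduli 11, 5, 7 are pairwise coprime; by CRT there is a unique solution modulo M = 11 · 5 · 7 = 385.
Solve pairwise, accumulating the modulus:
  Start with x ≡ 4 (mod 11).
  Combine with x ≡ 0 (mod 5): since gcd(11, 5) = 1, we get a unique residue mod 55.
    Write x = 4 + 11·t and substitute into x ≡ 0 (mod 5): 11·t ≡ 0 − 4 = -4 (mod 5).
    Reduce coefficients mod 5: 1·t ≡ 1 (mod 5).
    So t ≡ 1 (mod 5).
    Then x = 4 + 11·1 = 15, valid modulo lcm(11, 5) = 55: x ≡ 15 (mod 55).
  Combine with x ≡ 4 (mod 7): since gcd(55, 7) = 1, we get a unique residue mod 385.
    Write x = 15 + 55·t and substitute into x ≡ 4 (mod 7): 55·t ≡ 4 − 15 = -11 (mod 7).
    Reduce coefficients mod 7: 6·t ≡ 3 (mod 7).
    The inverse of 6 mod 7 is 6 (since 6·6 = 36 = 5·7 + 1), so t ≡ 6·3 = 18 ≡ 4 (mod 7).
    Then x = 15 + 55·4 = 235, valid modulo lcm(55, 7) = 385: x ≡ 235 (mod 385).
Verify: 235 mod 11 = 4 ✓, 235 mod 5 = 0 ✓, 235 mod 7 = 4 ✓.

x ≡ 235 (mod 385).


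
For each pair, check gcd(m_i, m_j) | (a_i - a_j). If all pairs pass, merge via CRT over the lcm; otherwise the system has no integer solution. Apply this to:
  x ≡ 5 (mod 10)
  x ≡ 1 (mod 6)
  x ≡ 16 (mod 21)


Moduli 10, 6, 21 are not pairwise coprime, so CRT works modulo lcm(m_i) when all pairwise compatibility conditions hold.
Pairwise compatibility: gcd(m_i, m_j) must divide a_i - a_j for every pair.
Merge one congruence at a time:
  Start: x ≡ 5 (mod 10).
  Combine with x ≡ 1 (mod 6): gcd(10, 6) = 2; 1 - 5 = -4, which IS divisible by 2, so compatible.
    Write x = 5 + 10·t and substitute into x ≡ 1 (mod 6): 10·t ≡ 1 − 5 = -4 (mod 6).
    Divide the congruence (and modulus) by g = 2: 5·t ≡ -2 (mod 3).
    Reduce coefficients mod 3: 2·t ≡ 1 (mod 3).
    The inverse of 2 mod 3 is 2 (since 2·2 = 4 = 1·3 + 1), so t ≡ 2·1 = 2 ≡ 2 (mod 3).
    Then x = 5 + 10·2 = 25, valid modulo lcm(10, 6) = 30: x ≡ 25 (mod 30).
  Combine with x ≡ 16 (mod 21): gcd(30, 21) = 3; 16 - 25 = -9, which IS divisible by 3, so compatible.
    Write x = 25 + 30·t and substitute into x ≡ 16 (mod 21): 30·t ≡ 16 − 25 = -9 (mod 21).
    Divide the congruence (and modulus) by g = 3: 10·t ≡ -3 (mod 7).
    Reduce coefficients mod 7: 3·t ≡ 4 (mod 7).
    The inverse of 3 mod 7 is 5 (since 3·5 = 15 = 2·7 + 1), so t ≡ 5·4 = 20 ≡ 6 (mod 7).
    Then x = 25 + 30·6 = 205, valid modulo lcm(30, 21) = 210: x ≡ 205 (mod 210).
Verify: 205 mod 10 = 5, 205 mod 6 = 1, 205 mod 21 = 16.

x ≡ 205 (mod 210).


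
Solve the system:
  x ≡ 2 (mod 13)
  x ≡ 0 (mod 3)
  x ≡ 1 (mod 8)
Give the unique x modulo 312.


Moduli 13, 3, 8 are pairwise coprime; by CRT there is a unique solution modulo M = 13 · 3 · 8 = 312.
Solve pairwise, accumulating the modulus:
  Start with x ≡ 2 (mod 13).
  Combine with x ≡ 0 (mod 3): since gcd(13, 3) = 1, we get a unique residue mod 39.
    Write x = 2 + 13·t and substitute into x ≡ 0 (mod 3): 13·t ≡ 0 − 2 = -2 (mod 3).
    Reduce coefficients mod 3: 1·t ≡ 1 (mod 3).
    So t ≡ 1 (mod 3).
    Then x = 2 + 13·1 = 15, valid modulo lcm(13, 3) = 39: x ≡ 15 (mod 39).
  Combine with x ≡ 1 (mod 8): since gcd(39, 8) = 1, we get a unique residue mod 312.
    Write x = 15 + 39·t and substitute into x ≡ 1 (mod 8): 39·t ≡ 1 − 15 = -14 (mod 8).
    Reduce coefficients mod 8: 7·t ≡ 2 (mod 8).
    The inverse of 7 mod 8 is 7 (since 7·7 = 49 = 6·8 + 1), so t ≡ 7·2 = 14 ≡ 6 (mod 8).
    Then x = 15 + 39·6 = 249, valid modulo lcm(39, 8) = 312: x ≡ 249 (mod 312).
Verify: 249 mod 13 = 2 ✓, 249 mod 3 = 0 ✓, 249 mod 8 = 1 ✓.

x ≡ 249 (mod 312).


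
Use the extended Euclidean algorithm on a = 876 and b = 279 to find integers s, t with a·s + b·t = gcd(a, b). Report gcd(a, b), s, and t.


Euclidean algorithm on (876, 279) — divide until remainder is 0:
  876 = 3 · 279 + 39
  279 = 7 · 39 + 6
  39 = 6 · 6 + 3
  6 = 2 · 3 + 0
gcd(876, 279) = 3.
Track Bezout coefficients alongside the remainders: start with r₀ = 876 = a·1 + b·0 (s = 1, t = 0) and r₁ = 279 = a·0 + b·1 (s = 0, t = 1); each new remainder r_{k+1} = r_{k-1} − q_k·r_k inherits s_{k+1} = s_{k-1} − q_k·s_k, t_{k+1} = t_{k-1} − q_k·t_k, so r_k = a·s_k + b·t_k at every step:
  q = 3: r = 39, s = 1 − 3·0 = 1, t = 0 − 3·1 = -3  (check: 876·1 + 279·(-3) = 39)
  q = 7: r = 6, s = 0 − 7·1 = -7, t = 1 − 7·(-3) = 22  (check: 876·(-7) + 279·22 = 6)
  q = 6: r = 3, s = 1 − 6·(-7) = 43, t = -3 − 6·22 = -135  (check: 876·43 + 279·(-135) = 3)
The row with r = 3 (the gcd) gives the Bezout coefficients s = 43, t = -135.
Result: 876 · (43) + 279 · (-135) = 3.

gcd(876, 279) = 3; s = 43, t = -135 (check: 876·43 + 279·(-135) = 3).


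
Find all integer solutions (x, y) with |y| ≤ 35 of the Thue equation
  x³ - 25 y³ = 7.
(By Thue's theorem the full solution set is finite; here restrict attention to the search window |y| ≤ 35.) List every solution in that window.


The equation is x³ - 25y³ = 7. For fixed y, x³ = 25·y³ + 7, so a solution requires the RHS to be a perfect cube.
Strategy: iterate y from -35 to 35, compute RHS = 25·y³ + 7, and check whether it is a (positive or negative) perfect cube.
Check small values of y:
  y = 0: RHS = 7 is not a perfect cube.
  y = 1: RHS = 32 is not a perfect cube.
  y = -1: RHS = -18 is not a perfect cube.
  y = 2: RHS = 207 is not a perfect cube.
  y = -2: RHS = -193 is not a perfect cube.
  y = 3: RHS = 682 is not a perfect cube.
  y = -3: RHS = -668 is not a perfect cube.
Continuing the search up to |y| = 35 finds no solutions either.
No (x, y) in the scanned range satisfies the equation.

No integer solutions with |y| ≤ 35.


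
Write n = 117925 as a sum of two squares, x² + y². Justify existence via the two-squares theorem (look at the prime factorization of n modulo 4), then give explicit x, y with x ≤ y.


Step 1: Factor n = 117925 = 5^2 · 53 · 89.
Step 2: Check the mod-4 condition on each prime factor: 5 ≡ 1 (mod 4), exponent 2; 53 ≡ 1 (mod 4), exponent 1; 89 ≡ 1 (mod 4), exponent 1.
All primes ≡ 3 (mod 4) appear to even exponent (or don't appear), so by the two-squares theorem n IS expressible as a sum of two squares.
Step 3: Build a representation. Group n = k² · m with k = 5 and m = 53 · 89 = 4717 (a product of primes ≡ 1 (mod 4)); a representation of m scales to one of n via (k·x)² + (k·y)² = k²(x² + y²). Each prime p ≡ 1 (mod 4) is itself a sum of two squares; find a² by testing p − a² for a perfect square:
  53: 53 − 1² = 52, 53 − 2² = 49 = 7² ⇒ 53 = 2² + 7².
  89: 89 − 1² = 88, 89 − 2² = 85, 89 − 3² = 80, 89 − 4² = 73, 89 − 5² = 64 = 8² ⇒ 89 = 5² + 8².
  Combine using the Brahmagupta–Fibonacci identity (a² + b²)(c² + d²) = (ac − bd)² + (ad + bc)² = (ac + bd)² + (ad − bc)²:
  53 · 89 = 4717: from (2² + 7²)(5² + 8²), take (2·5 − 7·8, 2·8 + 7·5) = (10 − 56, 16 + 35) = (-46, 51); dropping signs (only squares matter) gives (46, 51); check 46² + 51² = 2116 + 2601 = 4717 ✓.
  Scale by k = 5: (5·46, 5·51) = (230, 255).
Step 4: Order so x ≤ y and verify: 230² + 255² = 52900 + 65025 = 117925 = n. ✓

n = 117925 = 230² + 255² (one valid representation with x ≤ y).


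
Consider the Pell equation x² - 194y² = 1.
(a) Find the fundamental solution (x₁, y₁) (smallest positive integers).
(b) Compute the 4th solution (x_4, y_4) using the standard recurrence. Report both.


Step 1: Find the fundamental solution (x₁, y₁) of x² - 194y² = 1.
  Expand √194 as a continued fraction. a₀ = ⌊√194⌋ = 13; iterate m_{k+1} = d_k·a_k − m_k, d_{k+1} = (194 − m_{k+1}²)/d_k, a_{k+1} = ⌊(a₀ + m_{k+1})/d_{k+1}⌋ (starting m₀ = 0, d₀ = 1), with convergents p_k = a_k·p_{k-1} + p_{k-2}, q_k = a_k·q_{k-1} + q_{k-2} (p₋₁ = 1, q₋₁ = 0):
  k = 0: a₀ = 13; p₀/q₀ = 13/1; p₀² − 194·q₀² = 169 − 194 = -25.
  k = 1: m = 13, d = 25, a = ⌊(13 + 13)/25⌋ = 1; p/q = (1·13 + 1)/(1·1 + 0) = 14/1; p² − 194·q² = 196 − 194 = 2.
  k = 2: m = 12, d = 2, a = ⌊(13 + 12)/2⌋ = 12; p/q = (12·14 + 13)/(12·1 + 1) = 181/13; p² − 194·q² = 32761 − 32786 = -25.
  k = 3: m = 12, d = 25, a = ⌊(13 + 12)/25⌋ = 1; p/q = (1·181 + 14)/(1·13 + 1) = 195/14; p² − 194·q² = 38025 − 38024 = 1.
  The first convergent with p² − 194·q² = 1 gives the fundamental solution (x₁, y₁) = (195, 14).
Step 2: Apply the recurrence (x_{n+1}, y_{n+1}) = (x₁x_n + 194y₁y_n, x₁y_n + y₁x_n) repeatedly.
  From (x_1, y_1) = (195, 14): x_2 = 195·195 + 194·14·14 = 76049; y_2 = 195·14 + 14·195 = 5460.
  From (x_2, y_2) = (76049, 5460): x_3 = 195·76049 + 194·14·5460 = 29658915; y_3 = 195·5460 + 14·76049 = 2129386.
  From (x_3, y_3) = (29658915, 2129386): x_4 = 195·29658915 + 194·14·2129386 = 11566900801; y_4 = 195·2129386 + 14·29658915 = 830455080.
Step 3: Verify x_4² - 194·y_4² = 133793194140174441601 - 133793194140174441600 = 1 (should be 1). ✓

(x_1, y_1) = (195, 14); (x_4, y_4) = (11566900801, 830455080).


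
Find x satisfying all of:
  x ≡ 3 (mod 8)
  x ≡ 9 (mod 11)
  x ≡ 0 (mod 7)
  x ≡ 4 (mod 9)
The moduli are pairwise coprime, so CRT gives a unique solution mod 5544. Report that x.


Product of moduli M = 8 · 11 · 7 · 9 = 5544.
Merge one congruence at a time:
  Start: x ≡ 3 (mod 8).
  Combine with x ≡ 9 (mod 11); new modulus lcm = 88.
    Write x = 3 + 8·t and substitute into x ≡ 9 (mod 11): 8·t ≡ 9 − 3 = 6 (mod 11).
    The inverse of 8 mod 11 is 7 (since 8·7 = 56 = 5·11 + 1), so t ≡ 7·6 = 42 ≡ 9 (mod 11).
    Then x = 3 + 8·9 = 75, valid modulo lcm(8, 11) = 88: x ≡ 75 (mod 88).
  Combine with x ≡ 0 (mod 7); new modulus lcm = 616.
    Write x = 75 + 88·t and substitute into x ≡ 0 (mod 7): 88·t ≡ 0 − 75 = -75 (mod 7).
    Reduce coefficients mod 7: 4·t ≡ 2 (mod 7).
    The inverse of 4 mod 7 is 2 (since 4·2 = 8 = 1·7 + 1), so t ≡ 2·2 = 4 ≡ 4 (mod 7).
    Then x = 75 + 88·4 = 427, valid modulo lcm(88, 7) = 616: x ≡ 427 (mod 616).
  Combine with x ≡ 4 (mod 9); new modulus lcm = 5544.
    Write x = 427 + 616·t and substitute into x ≡ 4 (mod 9): 616·t ≡ 4 − 427 = -423 (mod 9).
    Reduce coefficients mod 9: 4·t ≡ 0 (mod 9).
    The inverse of 4 mod 9 is 7 (since 4·7 = 28 = 3·9 + 1), so t ≡ 7·0 = 0 ≡ 0 (mod 9).
    Then x = 427 + 616·0 = 427, valid modulo lcm(616, 9) = 5544: x ≡ 427 (mod 5544).
Verify against each original: 427 mod 8 = 3, 427 mod 11 = 9, 427 mod 7 = 0, 427 mod 9 = 4.

x ≡ 427 (mod 5544).


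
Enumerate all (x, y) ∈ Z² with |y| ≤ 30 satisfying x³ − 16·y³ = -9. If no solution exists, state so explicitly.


The equation is x³ - 16y³ = -9. For fixed y, x³ = 16·y³ − 9, so a solution requires the RHS to be a perfect cube.
Strategy: iterate y from -30 to 30, compute RHS = 16·y³ − 9, and check whether it is a (positive or negative) perfect cube.
Check small values of y:
  y = 0: RHS = -9 is not a perfect cube.
  y = 1: RHS = 7 is not a perfect cube.
  y = -1: RHS = -25 is not a perfect cube.
  y = 2: RHS = 119 is not a perfect cube.
  y = -2: RHS = -137 is not a perfect cube.
  y = 3: RHS = 423 is not a perfect cube.
  y = -3: RHS = -441 is not a perfect cube.
Continuing the search up to |y| = 30 finds no solutions either.
No (x, y) in the scanned range satisfies the equation.

No integer solutions with |y| ≤ 30.


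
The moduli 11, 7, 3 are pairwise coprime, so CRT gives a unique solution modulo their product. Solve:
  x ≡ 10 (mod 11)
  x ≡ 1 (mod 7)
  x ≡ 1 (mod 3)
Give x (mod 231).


Moduli 11, 7, 3 are pairwise coprime; by CRT there is a unique solution modulo M = 11 · 7 · 3 = 231.
Solve pairwise, accumulating the modulus:
  Start with x ≡ 10 (mod 11).
  Combine with x ≡ 1 (mod 7): since gcd(11, 7) = 1, we get a unique residue mod 77.
    Write x = 10 + 11·t and substitute into x ≡ 1 (mod 7): 11·t ≡ 1 − 10 = -9 (mod 7).
    Reduce coefficients mod 7: 4·t ≡ 5 (mod 7).
    The inverse of 4 mod 7 is 2 (since 4·2 = 8 = 1·7 + 1), so t ≡ 2·5 = 10 ≡ 3 (mod 7).
    Then x = 10 + 11·3 = 43, valid modulo lcm(11, 7) = 77: x ≡ 43 (mod 77).
  Combine with x ≡ 1 (mod 3): since gcd(77, 3) = 1, we get a unique residue mod 231.
    Write x = 43 + 77·t and substitute into x ≡ 1 (mod 3): 77·t ≡ 1 − 43 = -42 (mod 3).
    Reduce coefficients mod 3: 2·t ≡ 0 (mod 3).
    The inverse of 2 mod 3 is 2 (since 2·2 = 4 = 1·3 + 1), so t ≡ 2·0 = 0 ≡ 0 (mod 3).
    Then x = 43 + 77·0 = 43, valid modulo lcm(77, 3) = 231: x ≡ 43 (mod 231).
Verify: 43 mod 11 = 10 ✓, 43 mod 7 = 1 ✓, 43 mod 3 = 1 ✓.

x ≡ 43 (mod 231).


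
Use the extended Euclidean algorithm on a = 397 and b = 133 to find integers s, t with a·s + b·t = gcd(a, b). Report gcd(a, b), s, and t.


Euclidean algorithm on (397, 133) — divide until remainder is 0:
  397 = 2 · 133 + 131
  133 = 1 · 131 + 2
  131 = 65 · 2 + 1
  2 = 2 · 1 + 0
gcd(397, 133) = 1.
Track Bezout coefficients alongside the remainders: start with r₀ = 397 = a·1 + b·0 (s = 1, t = 0) and r₁ = 133 = a·0 + b·1 (s = 0, t = 1); each new remainder r_{k+1} = r_{k-1} − q_k·r_k inherits s_{k+1} = s_{k-1} − q_k·s_k, t_{k+1} = t_{k-1} − q_k·t_k, so r_k = a·s_k + b·t_k at every step:
  q = 2: r = 131, s = 1 − 2·0 = 1, t = 0 − 2·1 = -2  (check: 397·1 + 133·(-2) = 131)
  q = 1: r = 2, s = 0 − 1·1 = -1, t = 1 − 1·(-2) = 3  (check: 397·(-1) + 133·3 = 2)
  q = 65: r = 1, s = 1 − 65·(-1) = 66, t = -2 − 65·3 = -197  (check: 397·66 + 133·(-197) = 1)
The row with r = 1 (the gcd) gives the Bezout coefficients s = 66, t = -197.
Result: 397 · (66) + 133 · (-197) = 1.

gcd(397, 133) = 1; s = 66, t = -197 (check: 397·66 + 133·(-197) = 1).


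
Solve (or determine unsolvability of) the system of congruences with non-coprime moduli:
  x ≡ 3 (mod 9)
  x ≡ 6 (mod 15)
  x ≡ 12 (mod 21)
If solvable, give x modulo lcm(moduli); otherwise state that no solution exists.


Moduli 9, 15, 21 are not pairwise coprime, so CRT works modulo lcm(m_i) when all pairwise compatibility conditions hold.
Pairwise compatibility: gcd(m_i, m_j) must divide a_i - a_j for every pair.
Merge one congruence at a time:
  Start: x ≡ 3 (mod 9).
  Combine with x ≡ 6 (mod 15): gcd(9, 15) = 3; 6 - 3 = 3, which IS divisible by 3, so compatible.
    Write x = 3 + 9·t and substitute into x ≡ 6 (mod 15): 9·t ≡ 6 − 3 = 3 (mod 15).
    Divide the congruence (and modulus) by g = 3: 3·t ≡ 1 (mod 5).
    The inverse of 3 mod 5 is 2 (since 3·2 = 6 = 1·5 + 1), so t ≡ 2·1 = 2 ≡ 2 (mod 5).
    Then x = 3 + 9·2 = 21, valid modulo lcm(9, 15) = 45: x ≡ 21 (mod 45).
  Combine with x ≡ 12 (mod 21): gcd(45, 21) = 3; 12 - 21 = -9, which IS divisible by 3, so compatible.
    Write x = 21 + 45·t and substitute into x ≡ 12 (mod 21): 45·t ≡ 12 − 21 = -9 (mod 21).
    Divide the congruence (and modulus) by g = 3: 15·t ≡ -3 (mod 7).
    Reduce coefficients mod 7: 1·t ≡ 4 (mod 7).
    So t ≡ 4 (mod 7).
    Then x = 21 + 45·4 = 201, valid modulo lcm(45, 21) = 315: x ≡ 201 (mod 315).
Verify: 201 mod 9 = 3, 201 mod 15 = 6, 201 mod 21 = 12.

x ≡ 201 (mod 315).


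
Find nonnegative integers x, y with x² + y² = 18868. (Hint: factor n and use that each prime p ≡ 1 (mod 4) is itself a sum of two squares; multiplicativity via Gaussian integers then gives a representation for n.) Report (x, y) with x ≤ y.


Step 1: Factor n = 18868 = 2^2 · 53 · 89.
Step 2: Check the mod-4 condition on each prime factor: 2 = 2 (special); 53 ≡ 1 (mod 4), exponent 1; 89 ≡ 1 (mod 4), exponent 1.
All primes ≡ 3 (mod 4) appear to even exponent (or don't appear), so by the two-squares theorem n IS expressible as a sum of two squares.
Step 3: Build a representation. Group n = k² · m with k = 2 and m = 53 · 89 = 4717 (a product of primes ≡ 1 (mod 4)); a representation of m scales to one of n via (k·x)² + (k·y)² = k²(x² + y²). Each prime p ≡ 1 (mod 4) is itself a sum of two squares; find a² by testing p − a² for a perfect square:
  53: 53 − 1² = 52, 53 − 2² = 49 = 7² ⇒ 53 = 2² + 7².
  89: 89 − 1² = 88, 89 − 2² = 85, 89 − 3² = 80, 89 − 4² = 73, 89 − 5² = 64 = 8² ⇒ 89 = 5² + 8².
  Combine using the Brahmagupta–Fibonacci identity (a² + b²)(c² + d²) = (ac − bd)² + (ad + bc)² = (ac + bd)² + (ad − bc)²:
  53 · 89 = 4717: from (2² + 7²)(5² + 8²), take (2·5 − 7·8, 2·8 + 7·5) = (10 − 56, 16 + 35) = (-46, 51); dropping signs (only squares matter) gives (46, 51); check 46² + 51² = 2116 + 2601 = 4717 ✓.
  Scale by k = 2: (2·46, 2·51) = (92, 102).
Step 4: Order so x ≤ y and verify: 92² + 102² = 8464 + 10404 = 18868 = n. ✓

n = 18868 = 92² + 102² (one valid representation with x ≤ y).


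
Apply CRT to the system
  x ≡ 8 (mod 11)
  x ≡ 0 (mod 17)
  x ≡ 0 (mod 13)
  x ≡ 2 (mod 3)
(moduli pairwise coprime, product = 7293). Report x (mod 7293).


Product of moduli M = 11 · 17 · 13 · 3 = 7293.
Merge one congruence at a time:
  Start: x ≡ 8 (mod 11).
  Combine with x ≡ 0 (mod 17); new modulus lcm = 187.
    Write x = 8 + 11·t and substitute into x ≡ 0 (mod 17): 11·t ≡ 0 − 8 = -8 (mod 17).
    Reduce coefficients mod 17: 11·t ≡ 9 (mod 17).
    The inverse of 11 mod 17 is 14 (since 11·14 = 154 = 9·17 + 1), so t ≡ 14·9 = 126 ≡ 7 (mod 17).
    Then x = 8 + 11·7 = 85, valid modulo lcm(11, 17) = 187: x ≡ 85 (mod 187).
  Combine with x ≡ 0 (mod 13); new modulus lcm = 2431.
    Write x = 85 + 187·t and substitute into x ≡ 0 (mod 13): 187·t ≡ 0 − 85 = -85 (mod 13).
    Reduce coefficients mod 13: 5·t ≡ 6 (mod 13).
    The inverse of 5 mod 13 is 8 (since 5·8 = 40 = 3·13 + 1), so t ≡ 8·6 = 48 ≡ 9 (mod 13).
    Then x = 85 + 187·9 = 1768, valid modulo lcm(187, 13) = 2431: x ≡ 1768 (mod 2431).
  Combine with x ≡ 2 (mod 3); new modulus lcm = 7293.
    Write x = 1768 + 2431·t and substitute into x ≡ 2 (mod 3): 2431·t ≡ 2 − 1768 = -1766 (mod 3).
    Reduce coefficients mod 3: 1·t ≡ 1 (mod 3).
    So t ≡ 1 (mod 3).
    Then x = 1768 + 2431·1 = 4199, valid modulo lcm(2431, 3) = 7293: x ≡ 4199 (mod 7293).
Verify against each original: 4199 mod 11 = 8, 4199 mod 17 = 0, 4199 mod 13 = 0, 4199 mod 3 = 2.

x ≡ 4199 (mod 7293).


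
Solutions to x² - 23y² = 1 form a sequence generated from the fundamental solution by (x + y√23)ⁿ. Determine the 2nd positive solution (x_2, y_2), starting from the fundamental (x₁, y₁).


Step 1: Find the fundamental solution (x₁, y₁) of x² - 23y² = 1.
  Expand √23 as a continued fraction. a₀ = ⌊√23⌋ = 4; iterate m_{k+1} = d_k·a_k − m_k, d_{k+1} = (23 − m_{k+1}²)/d_k, a_{k+1} = ⌊(a₀ + m_{k+1})/d_{k+1}⌋ (starting m₀ = 0, d₀ = 1), with convergents p_k = a_k·p_{k-1} + p_{k-2}, q_k = a_k·q_{k-1} + q_{k-2} (p₋₁ = 1, q₋₁ = 0):
  k = 0: a₀ = 4; p₀/q₀ = 4/1; p₀² − 23·q₀² = 16 − 23 = -7.
  k = 1: m = 4, d = 7, a = ⌊(4 + 4)/7⌋ = 1; p/q = (1·4 + 1)/(1·1 + 0) = 5/1; p² − 23·q² = 25 − 23 = 2.
  k = 2: m = 3, d = 2, a = ⌊(4 + 3)/2⌋ = 3; p/q = (3·5 + 4)/(3·1 + 1) = 19/4; p² − 23·q² = 361 − 368 = -7.
  k = 3: m = 3, d = 7, a = ⌊(4 + 3)/7⌋ = 1; p/q = (1·19 + 5)/(1·4 + 1) = 24/5; p² − 23·q² = 576 − 575 = 1.
  The first convergent with p² − 23·q² = 1 gives the fundamental solution (x₁, y₁) = (24, 5).
Step 2: Apply the recurrence (x_{n+1}, y_{n+1}) = (x₁x_n + 23y₁y_n, x₁y_n + y₁x_n) repeatedly.
  From (x_1, y_1) = (24, 5): x_2 = 24·24 + 23·5·5 = 1151; y_2 = 24·5 + 5·24 = 240.
Step 3: Verify x_2² - 23·y_2² = 1324801 - 1324800 = 1 (should be 1). ✓

(x_1, y_1) = (24, 5); (x_2, y_2) = (1151, 240).
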